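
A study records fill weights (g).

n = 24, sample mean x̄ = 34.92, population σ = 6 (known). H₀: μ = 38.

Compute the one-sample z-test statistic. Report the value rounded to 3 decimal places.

SE = σ/√n = 6/√24 = 1.2247
z = (x̄−μ₀)/SE = (34.92−38)/1.2247 = -2.5148

test statistic = -2.515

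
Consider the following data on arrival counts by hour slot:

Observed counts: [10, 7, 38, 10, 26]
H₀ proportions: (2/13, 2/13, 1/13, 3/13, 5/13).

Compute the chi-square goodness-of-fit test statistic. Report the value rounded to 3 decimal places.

n = 91; E_i = n·p_i = [14.00, 14.00, 7.00, 21.00, 35.00]
χ² = (10−14.00)²/14.00 + (7−14.00)²/14.00 + (38−7.00)²/7.00 + (10−21.00)²/21.00 + (26−35.00)²/35.00 = 150.0048
df = 4

test statistic = 150.005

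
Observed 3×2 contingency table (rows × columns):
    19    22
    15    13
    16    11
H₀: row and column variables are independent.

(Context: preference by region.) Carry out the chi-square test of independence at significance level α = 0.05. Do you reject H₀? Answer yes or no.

Row totals [41, 28, 27], col totals [50, 46], n=96
χ² = (19−21.35)²/21.35 + (22−19.65)²/19.65 + (15−14.58)²/14.58 + (13−13.42)²/13.42 + (16−14.06)²/14.06 + (11−12.94)²/12.94 = 1.1236
df = 2
p-value (upper-tail) = 0.57019
At α=0.05: p ≥ α → fail to reject H₀

reject H₀: no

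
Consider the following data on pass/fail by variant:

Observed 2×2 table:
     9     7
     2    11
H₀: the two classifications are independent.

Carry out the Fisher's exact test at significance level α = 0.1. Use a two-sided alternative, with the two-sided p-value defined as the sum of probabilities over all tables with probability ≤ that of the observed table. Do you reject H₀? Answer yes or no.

reject H₀: yes

Margins: r₁=16, r₂=13, c₁=11, c₂=18, n=29
p_obs = C(16,9)·C(13,2)/C(29,11); sum pmf over tables with pmf ≤ p_obs
p-value (two-sided) = 0.05237
At α=0.1: p < α → reject H₀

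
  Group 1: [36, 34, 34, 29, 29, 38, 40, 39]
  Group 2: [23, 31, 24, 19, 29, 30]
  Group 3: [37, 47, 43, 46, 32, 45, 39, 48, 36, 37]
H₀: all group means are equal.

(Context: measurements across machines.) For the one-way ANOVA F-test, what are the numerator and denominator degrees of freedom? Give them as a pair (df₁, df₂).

degrees of freedom = [2, 21]

k = 3 groups, N = 24 total
df = (k−1, N−k) = (3−1, 24−3) = (2, 21)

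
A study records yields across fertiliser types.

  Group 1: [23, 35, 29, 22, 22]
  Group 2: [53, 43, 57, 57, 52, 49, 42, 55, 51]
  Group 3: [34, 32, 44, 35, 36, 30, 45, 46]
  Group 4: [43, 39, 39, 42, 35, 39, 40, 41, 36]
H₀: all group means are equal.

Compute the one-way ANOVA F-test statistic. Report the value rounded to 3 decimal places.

Group means [26.20, 51.00, 37.75, 39.33], grand mean 40.194
SSB = Σnᵢ(x̄ᵢ−x̄)² = 2084.539; SSW = ΣΣ(x−x̄ᵢ)² = 704.300
MSB = 2084.539/3 = 694.8462; MSW = 704.300/27 = 26.0852
F = MSB/MSW = 26.6376
df = (3, 27)

test statistic = 26.638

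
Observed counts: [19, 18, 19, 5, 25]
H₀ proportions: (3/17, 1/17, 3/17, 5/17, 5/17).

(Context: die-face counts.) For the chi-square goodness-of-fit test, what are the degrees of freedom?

df = k − 1 = 5 − 1 = 4

degrees of freedom = 4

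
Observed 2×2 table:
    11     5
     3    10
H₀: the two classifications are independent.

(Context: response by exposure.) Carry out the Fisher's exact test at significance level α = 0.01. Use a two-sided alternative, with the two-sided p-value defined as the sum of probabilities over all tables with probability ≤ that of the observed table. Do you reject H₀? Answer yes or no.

reject H₀: no

Margins: r₁=16, r₂=13, c₁=14, c₂=15, n=29
p_obs = C(16,11)·C(13,3)/C(29,14); sum pmf over tables with pmf ≤ p_obs
p-value (two-sided) = 0.02533
At α=0.01: p ≥ α → fail to reject H₀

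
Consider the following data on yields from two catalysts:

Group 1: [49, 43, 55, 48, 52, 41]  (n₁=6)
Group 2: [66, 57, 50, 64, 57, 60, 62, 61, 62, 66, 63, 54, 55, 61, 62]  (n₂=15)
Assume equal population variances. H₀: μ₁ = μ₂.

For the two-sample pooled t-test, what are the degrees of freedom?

degrees of freedom = 19

df = n₁ + n₂ − 2 = 6 + 15 − 2 = 19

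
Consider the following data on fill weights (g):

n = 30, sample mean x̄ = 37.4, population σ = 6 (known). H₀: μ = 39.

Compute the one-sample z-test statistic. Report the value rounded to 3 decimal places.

test statistic = -1.461

SE = σ/√n = 6/√30 = 1.0954
z = (x̄−μ₀)/SE = (37.4−39)/1.0954 = -1.4606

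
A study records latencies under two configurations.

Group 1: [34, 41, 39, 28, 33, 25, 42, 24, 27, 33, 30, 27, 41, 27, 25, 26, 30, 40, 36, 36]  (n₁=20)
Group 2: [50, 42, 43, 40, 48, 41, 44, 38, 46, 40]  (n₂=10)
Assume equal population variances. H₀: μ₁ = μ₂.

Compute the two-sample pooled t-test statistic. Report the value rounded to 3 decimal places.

test statistic = -5.183

x̄₁=32.200, s₁=6.110, n₁=20
x̄₂=43.200, s₂=3.824, n₂=10
s_p² = [19·6.110² + 9·3.824²]/28 = 30.0286
SE = √(s_p²·(1/20+1/10)) = 2.1223
t = (32.200−43.200)/2.1223 = -5.1830
df = 28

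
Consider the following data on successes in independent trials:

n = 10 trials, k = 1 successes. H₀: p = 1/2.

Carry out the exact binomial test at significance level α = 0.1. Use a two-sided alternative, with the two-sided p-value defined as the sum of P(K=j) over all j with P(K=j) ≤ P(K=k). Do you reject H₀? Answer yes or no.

reject H₀: yes

Exact binomial: n=10, k=1, p₀=1/2=0.5000
P(X=j) = C(n,j)·p₀^j·(1−p₀)^(n−j); p = Σ P(X=j) over j with P(X=j) ≤ P(X=1)
p-value (two-sided) = 0.02148
At α=0.1: p < α → reject H₀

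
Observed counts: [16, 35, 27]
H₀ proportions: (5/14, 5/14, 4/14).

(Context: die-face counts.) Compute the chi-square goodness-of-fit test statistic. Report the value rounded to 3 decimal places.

test statistic = 7.876

n = 78; E_i = n·p_i = [27.86, 27.86, 22.29]
χ² = (16−27.86)²/27.86 + (35−27.86)²/27.86 + (27−22.29)²/22.29 = 7.8756
df = 2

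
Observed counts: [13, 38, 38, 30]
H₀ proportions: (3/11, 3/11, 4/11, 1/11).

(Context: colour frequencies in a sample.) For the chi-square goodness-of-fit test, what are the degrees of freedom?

degrees of freedom = 3

df = k − 1 = 4 − 1 = 3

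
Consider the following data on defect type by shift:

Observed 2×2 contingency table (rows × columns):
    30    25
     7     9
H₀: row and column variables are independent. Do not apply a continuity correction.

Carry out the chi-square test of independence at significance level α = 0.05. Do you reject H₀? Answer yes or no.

reject H₀: no

Row totals [55, 16], col totals [37, 34], n=71
χ² = (30−28.66)²/28.66 + (25−26.34)²/26.34 + (7−8.34)²/8.34 + (9−7.66)²/7.66 = 0.5788
df = 1
p-value (upper-tail) = 0.44678
At α=0.05: p ≥ α → fail to reject H₀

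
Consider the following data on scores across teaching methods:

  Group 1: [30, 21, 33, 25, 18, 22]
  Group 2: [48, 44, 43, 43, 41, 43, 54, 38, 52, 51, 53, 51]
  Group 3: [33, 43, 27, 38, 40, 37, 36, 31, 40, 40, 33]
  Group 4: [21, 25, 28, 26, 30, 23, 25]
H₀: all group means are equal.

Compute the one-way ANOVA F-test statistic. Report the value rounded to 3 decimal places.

test statistic = 40.994

Group means [24.83, 46.75, 36.18, 25.43], grand mean 35.722
SSB = Σnᵢ(x̄ᵢ−x̄)² = 2914.788; SSW = ΣΣ(x−x̄ᵢ)² = 758.434
MSB = 2914.788/3 = 971.5961; MSW = 758.434/32 = 23.7011
F = MSB/MSW = 40.9938
df = (3, 32)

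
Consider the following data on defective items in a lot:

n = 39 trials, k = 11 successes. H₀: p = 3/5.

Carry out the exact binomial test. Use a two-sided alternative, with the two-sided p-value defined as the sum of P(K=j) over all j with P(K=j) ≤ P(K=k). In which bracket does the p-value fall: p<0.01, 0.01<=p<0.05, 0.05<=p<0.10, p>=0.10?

p-value bracket: p<0.01

Exact binomial: n=39, k=11, p₀=3/5=0.6000
P(X=j) = C(n,j)·p₀^j·(1−p₀)^(n−j); p = Σ P(X=j) over j with P(X=j) ≤ P(X=11)
p-value (two-sided) = 0.00010
→ bracket: p<0.01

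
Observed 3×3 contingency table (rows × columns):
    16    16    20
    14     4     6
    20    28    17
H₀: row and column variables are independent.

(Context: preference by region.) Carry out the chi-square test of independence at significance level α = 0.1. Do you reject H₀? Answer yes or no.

Row totals [52, 24, 65], col totals [50, 48, 43], n=141
χ² = (16−18.44)²/18.44 + (16−17.70)²/17.70 + (20−15.86)²/15.86 + (14−8.51)²/8.51 + (4−8.17)²/8.17 + (6−7.32)²/7.32 + (20−23.05)²/23.05 + (28−22.13)²/22.13 + (17−19.82)²/19.82 = 9.8390
df = 4
p-value (upper-tail) = 0.04323
At α=0.1: p < α → reject H₀

reject H₀: yes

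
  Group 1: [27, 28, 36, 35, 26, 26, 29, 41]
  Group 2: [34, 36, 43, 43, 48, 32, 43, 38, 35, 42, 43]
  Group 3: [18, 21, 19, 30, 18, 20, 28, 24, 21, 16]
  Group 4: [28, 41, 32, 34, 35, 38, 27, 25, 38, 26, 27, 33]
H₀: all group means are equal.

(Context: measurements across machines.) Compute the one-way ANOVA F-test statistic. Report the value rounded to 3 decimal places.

Group means [31.00, 39.73, 21.50, 32.00], grand mean 31.317
SSB = Σnᵢ(x̄ᵢ−x̄)² = 1748.196; SSW = ΣΣ(x−x̄ᵢ)² = 970.682
MSB = 1748.196/3 = 582.7321; MSW = 970.682/37 = 26.2346
F = MSB/MSW = 22.2123
df = (3, 37)

test statistic = 22.212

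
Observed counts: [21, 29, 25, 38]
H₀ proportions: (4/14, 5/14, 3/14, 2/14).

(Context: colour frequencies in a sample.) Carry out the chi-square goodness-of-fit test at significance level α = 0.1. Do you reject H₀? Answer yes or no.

reject H₀: yes

n = 113; E_i = n·p_i = [32.29, 40.36, 24.21, 16.14]
χ² = (21−32.29)²/32.29 + (29−40.36)²/40.36 + (25−24.21)²/24.21 + (38−16.14)²/16.14 = 36.7608
df = 3
p-value (upper-tail) = 0.00000
At α=0.1: p < α → reject H₀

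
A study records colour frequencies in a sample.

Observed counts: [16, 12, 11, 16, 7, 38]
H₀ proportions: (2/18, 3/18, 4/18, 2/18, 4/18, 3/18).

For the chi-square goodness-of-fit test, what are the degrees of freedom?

degrees of freedom = 5

df = k − 1 = 6 − 1 = 5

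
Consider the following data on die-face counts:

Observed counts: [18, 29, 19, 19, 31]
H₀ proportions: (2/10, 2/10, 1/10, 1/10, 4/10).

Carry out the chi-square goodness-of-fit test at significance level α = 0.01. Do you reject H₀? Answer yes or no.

reject H₀: yes

n = 116; E_i = n·p_i = [23.20, 23.20, 11.60, 11.60, 46.40]
χ² = (18−23.20)²/23.20 + (29−23.20)²/23.20 + (19−11.60)²/11.60 + (19−11.60)²/11.60 + (31−46.40)²/46.40 = 17.1681
df = 4
p-value (upper-tail) = 0.00179
At α=0.01: p < α → reject H₀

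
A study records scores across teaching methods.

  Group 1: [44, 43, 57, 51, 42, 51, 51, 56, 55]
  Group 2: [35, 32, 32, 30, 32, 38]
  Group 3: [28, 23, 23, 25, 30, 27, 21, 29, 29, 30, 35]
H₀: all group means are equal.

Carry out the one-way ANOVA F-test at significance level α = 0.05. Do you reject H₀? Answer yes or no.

Group means [50.00, 33.17, 27.27], grand mean 36.500
SSB = Σnᵢ(x̄ᵢ−x̄)² = 2643.485; SSW = ΣΣ(x−x̄ᵢ)² = 465.015
MSB = 2643.485/2 = 1321.7424; MSW = 465.015/23 = 20.2181
F = MSB/MSW = 65.3744
df = (2, 23)
p-value (upper-tail) = 0.00000
At α=0.05: p < α → reject H₀

reject H₀: yes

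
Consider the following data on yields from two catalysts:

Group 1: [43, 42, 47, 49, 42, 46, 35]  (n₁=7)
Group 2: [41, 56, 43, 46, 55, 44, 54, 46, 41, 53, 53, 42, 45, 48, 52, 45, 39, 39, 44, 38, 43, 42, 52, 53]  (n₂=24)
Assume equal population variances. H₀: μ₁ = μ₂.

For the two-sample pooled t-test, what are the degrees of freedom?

degrees of freedom = 29

df = n₁ + n₂ − 2 = 7 + 24 − 2 = 29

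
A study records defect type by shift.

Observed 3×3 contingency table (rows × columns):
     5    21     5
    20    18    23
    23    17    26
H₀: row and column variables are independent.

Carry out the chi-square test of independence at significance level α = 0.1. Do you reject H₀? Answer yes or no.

Row totals [31, 61, 66], col totals [48, 56, 54], n=158
χ² = (5−9.42)²/9.42 + (21−10.99)²/10.99 + (5−10.59)²/10.59 + (20−18.53)²/18.53 + (18−21.62)²/21.62 + (23−20.85)²/20.85 + (23−20.05)²/20.05 + (17−23.39)²/23.39 + (26−22.56)²/22.56 = 17.8022
df = 4
p-value (upper-tail) = 0.00135
At α=0.1: p < α → reject H₀

reject H₀: yes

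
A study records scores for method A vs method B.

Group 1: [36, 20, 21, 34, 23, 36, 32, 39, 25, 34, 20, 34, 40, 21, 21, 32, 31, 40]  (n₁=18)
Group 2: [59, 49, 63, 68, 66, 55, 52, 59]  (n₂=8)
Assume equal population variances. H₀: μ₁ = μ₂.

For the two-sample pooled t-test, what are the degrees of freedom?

degrees of freedom = 24

df = n₁ + n₂ − 2 = 18 + 8 − 2 = 24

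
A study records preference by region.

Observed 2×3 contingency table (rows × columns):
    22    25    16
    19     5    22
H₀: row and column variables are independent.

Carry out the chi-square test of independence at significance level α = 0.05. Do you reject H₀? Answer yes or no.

Row totals [63, 46], col totals [41, 30, 38], n=109
χ² = (22−23.70)²/23.70 + (25−17.34)²/17.34 + (16−21.96)²/21.96 + (19−17.30)²/17.30 + (5−12.66)²/12.66 + (22−16.04)²/16.04 = 12.1442
df = 2
p-value (upper-tail) = 0.00231
At α=0.05: p < α → reject H₀

reject H₀: yes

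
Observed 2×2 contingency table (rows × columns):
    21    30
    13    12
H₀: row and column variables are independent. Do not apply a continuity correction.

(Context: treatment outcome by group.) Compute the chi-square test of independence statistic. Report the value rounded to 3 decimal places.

Row totals [51, 25], col totals [34, 42], n=76
χ² = (21−22.82)²/22.82 + (30−28.18)²/28.18 + (13−11.18)²/11.18 + (12−13.82)²/13.82 = 0.7949
df = 1

test statistic = 0.795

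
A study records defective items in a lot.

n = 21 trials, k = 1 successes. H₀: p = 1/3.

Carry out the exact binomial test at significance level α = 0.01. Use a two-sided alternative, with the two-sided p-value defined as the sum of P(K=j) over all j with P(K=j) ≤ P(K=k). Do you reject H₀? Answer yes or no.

reject H₀: yes

Exact binomial: n=21, k=1, p₀=1/3=0.3333
P(X=j) = C(n,j)·p₀^j·(1−p₀)^(n−j); p = Σ P(X=j) over j with P(X=j) ≤ P(X=1)
p-value (two-sided) = 0.00413
At α=0.01: p < α → reject H₀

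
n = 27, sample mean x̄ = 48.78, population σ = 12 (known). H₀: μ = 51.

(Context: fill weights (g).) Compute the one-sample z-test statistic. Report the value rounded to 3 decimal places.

test statistic = -0.961

SE = σ/√n = 12/√27 = 2.3094
z = (x̄−μ₀)/SE = (48.78−51)/2.3094 = -0.9613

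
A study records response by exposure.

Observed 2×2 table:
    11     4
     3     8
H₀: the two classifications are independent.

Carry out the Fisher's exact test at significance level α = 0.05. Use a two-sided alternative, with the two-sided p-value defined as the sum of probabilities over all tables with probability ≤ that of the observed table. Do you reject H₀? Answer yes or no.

Margins: r₁=15, r₂=11, c₁=14, c₂=12, n=26
p_obs = C(15,11)·C(11,3)/C(26,14); sum pmf over tables with pmf ≤ p_obs
p-value (two-sided) = 0.04474
At α=0.05: p < α → reject H₀

reject H₀: yes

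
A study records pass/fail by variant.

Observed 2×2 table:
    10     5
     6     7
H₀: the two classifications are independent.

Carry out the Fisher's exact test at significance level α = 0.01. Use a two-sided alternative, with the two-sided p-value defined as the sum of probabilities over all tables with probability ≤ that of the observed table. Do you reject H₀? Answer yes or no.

reject H₀: no

Margins: r₁=15, r₂=13, c₁=16, c₂=12, n=28
p_obs = C(15,10)·C(13,6)/C(28,16); sum pmf over tables with pmf ≤ p_obs
p-value (two-sided) = 0.44545
At α=0.01: p ≥ α → fail to reject H₀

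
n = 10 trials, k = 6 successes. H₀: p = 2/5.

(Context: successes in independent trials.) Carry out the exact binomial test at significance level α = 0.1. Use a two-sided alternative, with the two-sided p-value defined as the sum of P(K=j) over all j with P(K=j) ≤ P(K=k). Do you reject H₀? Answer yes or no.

Exact binomial: n=10, k=6, p₀=2/5=0.4000
P(X=j) = C(n,j)·p₀^j·(1−p₀)^(n−j); p = Σ P(X=j) over j with P(X=j) ≤ P(X=6)
p-value (two-sided) = 0.21260
At α=0.1: p ≥ α → fail to reject H₀

reject H₀: no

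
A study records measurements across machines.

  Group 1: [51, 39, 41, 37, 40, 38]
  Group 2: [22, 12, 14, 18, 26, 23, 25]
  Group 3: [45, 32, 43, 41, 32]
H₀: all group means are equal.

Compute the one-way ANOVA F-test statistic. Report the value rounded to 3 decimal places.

test statistic = 27.829

Group means [41.00, 20.00, 38.60], grand mean 32.167
SSB = Σnᵢ(x̄ᵢ−x̄)² = 1711.300; SSW = ΣΣ(x−x̄ᵢ)² = 461.200
MSB = 1711.300/2 = 855.6500; MSW = 461.200/15 = 30.7467
F = MSB/MSW = 27.8290
df = (2, 15)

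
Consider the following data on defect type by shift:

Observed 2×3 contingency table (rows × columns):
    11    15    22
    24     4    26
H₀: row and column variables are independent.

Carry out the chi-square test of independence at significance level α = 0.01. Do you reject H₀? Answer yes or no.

reject H₀: yes

Row totals [48, 54], col totals [35, 19, 48], n=102
χ² = (11−16.47)²/16.47 + (15−8.94)²/8.94 + (22−22.59)²/22.59 + (24−18.53)²/18.53 + (4−10.06)²/10.06 + (26−25.41)²/25.41 = 11.2162
df = 2
p-value (upper-tail) = 0.00367
At α=0.01: p < α → reject H₀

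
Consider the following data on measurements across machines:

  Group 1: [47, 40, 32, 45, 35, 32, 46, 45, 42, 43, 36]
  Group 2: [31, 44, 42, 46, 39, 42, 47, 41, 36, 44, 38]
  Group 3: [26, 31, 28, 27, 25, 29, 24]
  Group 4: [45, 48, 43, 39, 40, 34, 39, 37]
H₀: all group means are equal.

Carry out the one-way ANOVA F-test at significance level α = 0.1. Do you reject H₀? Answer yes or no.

Group means [40.27, 40.91, 27.14, 40.62], grand mean 38.054
SSB = Σnᵢ(x̄ᵢ−x̄)² = 1030.069; SSW = ΣΣ(x−x̄ᵢ)² = 711.823
MSB = 1030.069/3 = 343.3563; MSW = 711.823/33 = 21.5704
F = MSB/MSW = 15.9179
df = (3, 33)
p-value (upper-tail) = 0.00000
At α=0.1: p < α → reject H₀

reject H₀: yes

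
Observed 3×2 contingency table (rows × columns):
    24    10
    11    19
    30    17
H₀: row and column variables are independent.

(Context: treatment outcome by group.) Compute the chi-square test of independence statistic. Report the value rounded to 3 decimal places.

test statistic = 8.490

Row totals [34, 30, 47], col totals [65, 46], n=111
χ² = (24−19.91)²/19.91 + (10−14.09)²/14.09 + (11−17.57)²/17.57 + (19−12.43)²/12.43 + (30−27.52)²/27.52 + (17−19.48)²/19.48 = 8.4903
df = 2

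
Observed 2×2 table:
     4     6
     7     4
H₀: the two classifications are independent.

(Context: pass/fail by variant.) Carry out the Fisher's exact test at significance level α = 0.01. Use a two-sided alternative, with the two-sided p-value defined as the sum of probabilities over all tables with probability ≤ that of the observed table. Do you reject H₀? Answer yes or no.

Margins: r₁=10, r₂=11, c₁=11, c₂=10, n=21
p_obs = C(10,4)·C(11,7)/C(21,11); sum pmf over tables with pmf ≤ p_obs
p-value (two-sided) = 0.39486
At α=0.01: p ≥ α → fail to reject H₀

reject H₀: no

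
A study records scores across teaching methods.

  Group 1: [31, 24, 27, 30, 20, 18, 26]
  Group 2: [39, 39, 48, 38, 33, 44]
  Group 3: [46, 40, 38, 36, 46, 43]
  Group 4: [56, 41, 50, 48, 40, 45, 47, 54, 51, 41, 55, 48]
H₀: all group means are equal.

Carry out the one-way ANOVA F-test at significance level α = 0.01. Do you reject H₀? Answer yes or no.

reject H₀: yes

Group means [25.14, 40.17, 41.50, 48.00], grand mean 40.065
SSB = Σnᵢ(x̄ᵢ−x̄)² = 2326.680; SSW = ΣΣ(x−x̄ᵢ)² = 697.190
MSB = 2326.680/3 = 775.5602; MSW = 697.190/27 = 25.8219
F = MSB/MSW = 30.0350
df = (3, 27)
p-value (upper-tail) = 0.00000
At α=0.01: p < α → reject H₀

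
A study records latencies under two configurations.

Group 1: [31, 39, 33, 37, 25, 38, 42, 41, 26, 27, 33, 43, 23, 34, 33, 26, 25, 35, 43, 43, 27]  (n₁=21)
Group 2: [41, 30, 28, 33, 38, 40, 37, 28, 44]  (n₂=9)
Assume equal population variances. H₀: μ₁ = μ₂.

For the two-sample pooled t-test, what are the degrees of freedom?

degrees of freedom = 28

df = n₁ + n₂ − 2 = 21 + 9 − 2 = 28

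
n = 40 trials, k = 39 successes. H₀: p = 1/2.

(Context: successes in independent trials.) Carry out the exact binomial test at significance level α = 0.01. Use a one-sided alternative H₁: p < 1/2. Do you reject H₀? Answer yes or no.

reject H₀: no

Exact binomial: n=40, k=39, p₀=1/2=0.5000
P(X≤39) from Σ C(n,i)·p₀^i·(1−p₀)^(n−i)
p-value (one-sided, H₁ less) = 1.00000
At α=0.01: p ≥ α → fail to reject H₀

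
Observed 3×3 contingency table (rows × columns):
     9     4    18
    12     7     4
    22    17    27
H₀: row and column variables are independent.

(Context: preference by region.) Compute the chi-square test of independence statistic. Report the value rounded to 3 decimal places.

Row totals [31, 23, 66], col totals [43, 28, 49], n=120
χ² = (9−11.11)²/11.11 + (4−7.23)²/7.23 + (18−12.66)²/12.66 + (12−8.24)²/8.24 + (7−5.37)²/5.37 + (4−9.39)²/9.39 + (22−23.65)²/23.65 + (17−15.40)²/15.40 + (27−26.95)²/26.95 = 9.6873
df = 4

test statistic = 9.687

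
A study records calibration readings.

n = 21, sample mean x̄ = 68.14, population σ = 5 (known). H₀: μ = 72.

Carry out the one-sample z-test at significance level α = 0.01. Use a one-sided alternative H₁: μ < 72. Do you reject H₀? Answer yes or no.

reject H₀: yes

SE = σ/√n = 5/√21 = 1.0911
z = (x̄−μ₀)/SE = (68.14−72)/1.0911 = -3.5377
p-value (one-sided, H₁ less) = 0.00020
At α=0.01: p < α → reject H₀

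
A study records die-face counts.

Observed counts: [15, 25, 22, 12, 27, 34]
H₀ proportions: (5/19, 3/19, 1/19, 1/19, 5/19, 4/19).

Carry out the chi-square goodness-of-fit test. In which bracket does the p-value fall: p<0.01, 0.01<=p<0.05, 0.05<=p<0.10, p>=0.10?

n = 135; E_i = n·p_i = [35.53, 21.32, 7.11, 7.11, 35.53, 28.42]
χ² = (15−35.53)²/35.53 + (25−21.32)²/21.32 + (22−7.11)²/7.11 + (12−7.11)²/7.11 + (27−35.53)²/35.53 + (34−28.42)²/28.42 = 50.2336
df = 5
p-value (upper-tail) = 0.00000
→ bracket: p<0.01

p-value bracket: p<0.01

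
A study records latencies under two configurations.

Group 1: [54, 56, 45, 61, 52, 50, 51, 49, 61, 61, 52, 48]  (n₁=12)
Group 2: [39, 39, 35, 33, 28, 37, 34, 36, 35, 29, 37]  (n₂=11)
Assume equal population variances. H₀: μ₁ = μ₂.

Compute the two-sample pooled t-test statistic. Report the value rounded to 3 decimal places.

test statistic = 9.620

x̄₁=53.333, s₁=5.399, n₁=12
x̄₂=34.727, s₂=3.608, n₂=11
s_p² = [11·5.399² + 10·3.608²]/21 = 21.4690
SE = √(s_p²·(1/12+1/11)) = 1.9341
t = (53.333−34.727)/1.9341 = 9.6199
df = 21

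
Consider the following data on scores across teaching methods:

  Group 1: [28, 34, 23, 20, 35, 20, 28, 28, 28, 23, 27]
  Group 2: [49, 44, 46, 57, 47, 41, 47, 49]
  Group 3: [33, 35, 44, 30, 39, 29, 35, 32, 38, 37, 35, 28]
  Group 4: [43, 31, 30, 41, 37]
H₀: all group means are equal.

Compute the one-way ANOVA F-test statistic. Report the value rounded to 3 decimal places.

test statistic = 28.071

Group means [26.73, 47.50, 34.58, 36.40], grand mean 35.306
SSB = Σnᵢ(x̄ᵢ−x̄)² = 2011.340; SSW = ΣΣ(x−x̄ᵢ)² = 764.298
MSB = 2011.340/3 = 670.4468; MSW = 764.298/32 = 23.8843
F = MSB/MSW = 28.0706
df = (3, 32)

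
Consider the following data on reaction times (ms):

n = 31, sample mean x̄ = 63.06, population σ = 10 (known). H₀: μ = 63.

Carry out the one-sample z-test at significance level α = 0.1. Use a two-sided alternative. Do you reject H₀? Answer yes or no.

reject H₀: no

SE = σ/√n = 10/√31 = 1.7961
z = (x̄−μ₀)/SE = (63.06−63)/1.7961 = 0.0334
p-value (two-sided) = 0.97335
At α=0.1: p ≥ α → fail to reject H₀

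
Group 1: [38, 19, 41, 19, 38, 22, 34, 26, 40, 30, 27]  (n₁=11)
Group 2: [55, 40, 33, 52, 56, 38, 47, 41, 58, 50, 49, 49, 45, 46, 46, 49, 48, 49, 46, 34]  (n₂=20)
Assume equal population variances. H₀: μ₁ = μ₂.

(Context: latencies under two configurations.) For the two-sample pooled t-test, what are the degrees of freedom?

degrees of freedom = 29

df = n₁ + n₂ − 2 = 11 + 20 − 2 = 29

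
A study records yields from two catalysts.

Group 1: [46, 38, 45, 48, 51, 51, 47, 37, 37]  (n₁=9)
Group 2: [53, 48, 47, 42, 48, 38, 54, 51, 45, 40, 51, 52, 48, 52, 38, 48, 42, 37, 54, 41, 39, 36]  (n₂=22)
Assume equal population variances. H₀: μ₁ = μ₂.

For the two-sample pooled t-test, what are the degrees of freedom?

degrees of freedom = 29

df = n₁ + n₂ − 2 = 9 + 22 − 2 = 29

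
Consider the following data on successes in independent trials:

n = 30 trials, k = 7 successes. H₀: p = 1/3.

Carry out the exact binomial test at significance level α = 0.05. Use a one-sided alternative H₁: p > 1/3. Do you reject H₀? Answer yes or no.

reject H₀: no

Exact binomial: n=30, k=7, p₀=1/3=0.3333
P(X≥7) from Σ C(n,i)·p₀^i·(1−p₀)^(n−i)
p-value (one-sided, H₁ greater) = 0.91616
At α=0.05: p ≥ α → fail to reject H₀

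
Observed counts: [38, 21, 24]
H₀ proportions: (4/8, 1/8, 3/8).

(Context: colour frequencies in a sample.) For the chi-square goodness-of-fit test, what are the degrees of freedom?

degrees of freedom = 2

df = k − 1 = 3 − 1 = 2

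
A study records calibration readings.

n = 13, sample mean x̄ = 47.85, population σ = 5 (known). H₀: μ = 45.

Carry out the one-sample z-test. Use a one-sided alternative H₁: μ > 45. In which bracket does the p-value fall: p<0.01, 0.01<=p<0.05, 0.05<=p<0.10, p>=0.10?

p-value bracket: 0.01<=p<0.05

SE = σ/√n = 5/√13 = 1.3868
z = (x̄−μ₀)/SE = (47.85−45)/1.3868 = 2.0552
p-value (one-sided, H₁ greater) = 0.01993
→ bracket: 0.01<=p<0.05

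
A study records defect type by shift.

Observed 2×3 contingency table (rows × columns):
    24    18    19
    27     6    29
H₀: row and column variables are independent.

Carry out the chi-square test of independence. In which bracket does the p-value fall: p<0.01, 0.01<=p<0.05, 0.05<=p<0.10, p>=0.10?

Row totals [61, 62], col totals [51, 24, 48], n=123
χ² = (24−25.29)²/25.29 + (18−11.90)²/11.90 + (19−23.80)²/23.80 + (27−25.71)²/25.71 + (6−12.10)²/12.10 + (29−24.20)²/24.20 = 8.2522
df = 2
p-value (upper-tail) = 0.01615
→ bracket: 0.01<=p<0.05

p-value bracket: 0.01<=p<0.05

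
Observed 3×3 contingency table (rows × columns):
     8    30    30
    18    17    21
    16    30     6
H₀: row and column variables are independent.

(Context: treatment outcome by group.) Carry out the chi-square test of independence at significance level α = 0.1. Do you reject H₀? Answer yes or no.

Row totals [68, 56, 52], col totals [42, 77, 57], n=176
χ² = (8−16.23)²/16.23 + (30−29.75)²/29.75 + (30−22.02)²/22.02 + (18−13.36)²/13.36 + (17−24.50)²/24.50 + (21−18.14)²/18.14 + (16−12.41)²/12.41 + (30−22.75)²/22.75 + (6−16.84)²/16.84 = 21.7477
df = 4
p-value (upper-tail) = 0.00022
At α=0.1: p < α → reject H₀

reject H₀: yes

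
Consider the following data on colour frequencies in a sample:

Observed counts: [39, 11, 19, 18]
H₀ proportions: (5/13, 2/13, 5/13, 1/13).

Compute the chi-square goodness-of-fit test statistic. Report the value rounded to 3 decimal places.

test statistic = 26.698

n = 87; E_i = n·p_i = [33.46, 13.38, 33.46, 6.69]
χ² = (39−33.46)²/33.46 + (11−13.38)²/13.38 + (19−33.46)²/33.46 + (18−6.69)²/6.69 = 26.6977
df = 3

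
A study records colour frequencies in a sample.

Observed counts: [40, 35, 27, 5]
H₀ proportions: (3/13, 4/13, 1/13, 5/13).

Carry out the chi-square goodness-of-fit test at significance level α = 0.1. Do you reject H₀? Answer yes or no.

reject H₀: yes

n = 107; E_i = n·p_i = [24.69, 32.92, 8.23, 41.15]
χ² = (40−24.69)²/24.69 + (35−32.92)²/32.92 + (27−8.23)²/8.23 + (5−41.15)²/41.15 = 84.1830
df = 3
p-value (upper-tail) = 0.00000
At α=0.1: p < α → reject H₀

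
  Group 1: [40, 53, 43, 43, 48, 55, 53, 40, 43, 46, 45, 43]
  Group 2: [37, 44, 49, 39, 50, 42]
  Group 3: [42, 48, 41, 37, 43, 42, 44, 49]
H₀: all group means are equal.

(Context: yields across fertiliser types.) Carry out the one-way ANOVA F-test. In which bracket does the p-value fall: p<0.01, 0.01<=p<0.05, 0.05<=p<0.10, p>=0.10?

Group means [46.00, 43.50, 43.25], grand mean 44.577
SSB = Σnᵢ(x̄ᵢ−x̄)² = 45.346; SSW = ΣΣ(x−x̄ᵢ)² = 533.000
MSB = 45.346/2 = 22.6731; MSW = 533.000/23 = 23.1739
F = MSB/MSW = 0.9784
df = (2, 23)
p-value (upper-tail) = 0.39102
→ bracket: p>=0.10

p-value bracket: p>=0.10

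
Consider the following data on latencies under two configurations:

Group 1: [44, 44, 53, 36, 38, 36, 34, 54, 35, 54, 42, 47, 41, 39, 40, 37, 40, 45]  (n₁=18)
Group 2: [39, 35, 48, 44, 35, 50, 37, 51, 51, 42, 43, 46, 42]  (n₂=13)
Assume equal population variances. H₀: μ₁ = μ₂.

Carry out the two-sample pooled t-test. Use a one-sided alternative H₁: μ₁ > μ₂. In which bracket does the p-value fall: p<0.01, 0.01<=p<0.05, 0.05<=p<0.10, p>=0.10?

x̄₁=42.167, s₁=6.392, n₁=18
x̄₂=43.308, s₂=5.721, n₂=13
s_p² = [17·6.392² + 12·5.721²]/29 = 37.4920
SE = √(s_p²·(1/18+1/13)) = 2.2287
t = (42.167−43.308)/2.2287 = -0.5120
df = 29
p-value (one-sided, H₁ greater) = 0.69373
→ bracket: p>=0.10

p-value bracket: p>=0.10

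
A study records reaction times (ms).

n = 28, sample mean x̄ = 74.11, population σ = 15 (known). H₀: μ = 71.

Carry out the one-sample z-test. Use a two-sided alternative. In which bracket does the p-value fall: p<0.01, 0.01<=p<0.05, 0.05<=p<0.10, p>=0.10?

p-value bracket: p>=0.10

SE = σ/√n = 15/√28 = 2.8347
z = (x̄−μ₀)/SE = (74.11−71)/2.8347 = 1.0971
p-value (two-sided) = 0.27260
→ bracket: p>=0.10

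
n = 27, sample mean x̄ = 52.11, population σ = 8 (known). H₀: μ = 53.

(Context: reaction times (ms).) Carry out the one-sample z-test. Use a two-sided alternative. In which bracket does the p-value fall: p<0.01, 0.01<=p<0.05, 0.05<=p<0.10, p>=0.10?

p-value bracket: p>=0.10

SE = σ/√n = 8/√27 = 1.5396
z = (x̄−μ₀)/SE = (52.11−53)/1.5396 = -0.5781
p-value (two-sided) = 0.56322
→ bracket: p>=0.10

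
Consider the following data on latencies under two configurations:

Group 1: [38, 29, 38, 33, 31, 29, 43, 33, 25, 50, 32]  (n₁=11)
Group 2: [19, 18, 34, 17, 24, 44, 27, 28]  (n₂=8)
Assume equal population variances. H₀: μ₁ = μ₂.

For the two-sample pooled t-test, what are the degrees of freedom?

df = n₁ + n₂ − 2 = 11 + 8 − 2 = 17

degrees of freedom = 17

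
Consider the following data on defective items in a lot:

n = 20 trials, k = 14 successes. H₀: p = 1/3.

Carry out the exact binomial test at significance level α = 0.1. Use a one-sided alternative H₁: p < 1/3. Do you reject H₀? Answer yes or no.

Exact binomial: n=20, k=14, p₀=1/3=0.3333
P(X≤14) from Σ C(n,i)·p₀^i·(1−p₀)^(n−i)
p-value (one-sided, H₁ less) = 0.99983
At α=0.1: p ≥ α → fail to reject H₀

reject H₀: no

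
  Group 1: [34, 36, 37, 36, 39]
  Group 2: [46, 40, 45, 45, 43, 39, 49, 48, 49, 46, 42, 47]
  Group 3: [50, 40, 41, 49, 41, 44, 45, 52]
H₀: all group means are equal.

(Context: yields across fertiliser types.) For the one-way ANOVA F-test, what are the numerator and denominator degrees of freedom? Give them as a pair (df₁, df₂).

k = 3 groups, N = 25 total
df = (k−1, N−k) = (3−1, 25−3) = (2, 22)

degrees of freedom = [2, 22]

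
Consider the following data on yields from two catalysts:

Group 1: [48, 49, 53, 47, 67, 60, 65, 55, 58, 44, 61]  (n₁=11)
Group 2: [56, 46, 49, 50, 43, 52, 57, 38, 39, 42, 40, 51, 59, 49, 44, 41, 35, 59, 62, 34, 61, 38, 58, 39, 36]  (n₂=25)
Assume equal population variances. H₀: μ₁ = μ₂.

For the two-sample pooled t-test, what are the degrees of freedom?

df = n₁ + n₂ − 2 = 11 + 25 − 2 = 34

degrees of freedom = 34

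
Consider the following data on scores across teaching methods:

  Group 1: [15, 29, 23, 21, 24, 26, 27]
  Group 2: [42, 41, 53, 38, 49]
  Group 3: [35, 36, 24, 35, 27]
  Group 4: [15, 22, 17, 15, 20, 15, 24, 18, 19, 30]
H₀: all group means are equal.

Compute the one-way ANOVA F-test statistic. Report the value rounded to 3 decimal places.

test statistic = 28.795

Group means [23.57, 44.60, 31.40, 19.50], grand mean 27.407
SSB = Σnᵢ(x̄ᵢ−x̄)² = 2285.904; SSW = ΣΣ(x−x̄ᵢ)² = 608.614
MSB = 2285.904/3 = 761.9681; MSW = 608.614/23 = 26.4615
F = MSB/MSW = 28.7954
df = (3, 23)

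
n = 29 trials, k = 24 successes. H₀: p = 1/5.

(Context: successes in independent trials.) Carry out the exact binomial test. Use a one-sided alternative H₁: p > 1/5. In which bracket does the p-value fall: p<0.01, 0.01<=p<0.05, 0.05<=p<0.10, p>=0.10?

Exact binomial: n=29, k=24, p₀=1/5=0.2000
P(X≥24) from Σ C(n,i)·p₀^i·(1−p₀)^(n−i)
p-value (one-sided, H₁ greater) = 0.00000
→ bracket: p<0.01

p-value bracket: p<0.01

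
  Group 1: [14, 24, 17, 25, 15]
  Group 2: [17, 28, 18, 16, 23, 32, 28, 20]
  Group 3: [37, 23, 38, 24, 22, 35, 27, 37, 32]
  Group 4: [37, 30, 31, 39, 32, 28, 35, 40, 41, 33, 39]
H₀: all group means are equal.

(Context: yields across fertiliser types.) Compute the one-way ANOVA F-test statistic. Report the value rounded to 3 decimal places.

Group means [19.00, 22.75, 30.56, 35.00], grand mean 28.394
SSB = Σnᵢ(x̄ᵢ−x̄)² = 1218.157; SSW = ΣΣ(x−x̄ᵢ)² = 901.722
MSB = 1218.157/3 = 406.0522; MSW = 901.722/29 = 31.0939
F = MSB/MSW = 13.0589
df = (3, 29)

test statistic = 13.059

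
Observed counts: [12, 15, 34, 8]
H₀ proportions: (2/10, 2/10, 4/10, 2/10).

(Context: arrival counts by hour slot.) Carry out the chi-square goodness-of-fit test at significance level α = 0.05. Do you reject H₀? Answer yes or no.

n = 69; E_i = n·p_i = [13.80, 13.80, 27.60, 13.80]
χ² = (12−13.80)²/13.80 + (15−13.80)²/13.80 + (34−27.60)²/27.60 + (8−13.80)²/13.80 = 4.2609
df = 3
p-value (upper-tail) = 0.23464
At α=0.05: p ≥ α → fail to reject H₀

reject H₀: no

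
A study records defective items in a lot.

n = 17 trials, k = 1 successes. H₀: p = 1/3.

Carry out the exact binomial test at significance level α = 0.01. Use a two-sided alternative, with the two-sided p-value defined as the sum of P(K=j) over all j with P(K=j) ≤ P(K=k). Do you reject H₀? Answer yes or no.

reject H₀: no

Exact binomial: n=17, k=1, p₀=1/3=0.3333
P(X=j) = C(n,j)·p₀^j·(1−p₀)^(n−j); p = Σ P(X=j) over j with P(X=j) ≤ P(X=1)
p-value (two-sided) = 0.01765
At α=0.01: p ≥ α → fail to reject H₀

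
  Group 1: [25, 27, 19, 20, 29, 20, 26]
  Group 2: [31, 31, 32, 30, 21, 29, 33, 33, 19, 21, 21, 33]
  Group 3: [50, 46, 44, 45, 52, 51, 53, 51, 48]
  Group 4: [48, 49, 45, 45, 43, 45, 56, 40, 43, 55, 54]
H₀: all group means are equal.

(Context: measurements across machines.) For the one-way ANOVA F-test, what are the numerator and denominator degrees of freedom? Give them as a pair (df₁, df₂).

k = 4 groups, N = 39 total
df = (k−1, N−k) = (4−1, 39−4) = (3, 35)

degrees of freedom = [3, 35]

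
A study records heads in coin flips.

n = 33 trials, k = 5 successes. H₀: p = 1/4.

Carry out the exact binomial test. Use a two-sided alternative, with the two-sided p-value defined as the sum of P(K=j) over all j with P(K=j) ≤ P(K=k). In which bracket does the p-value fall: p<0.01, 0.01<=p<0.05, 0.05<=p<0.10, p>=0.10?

Exact binomial: n=33, k=5, p₀=1/4=0.2500
P(X=j) = C(n,j)·p₀^j·(1−p₀)^(n−j); p = Σ P(X=j) over j with P(X=j) ≤ P(X=5)
p-value (two-sided) = 0.23091
→ bracket: p>=0.10

p-value bracket: p>=0.10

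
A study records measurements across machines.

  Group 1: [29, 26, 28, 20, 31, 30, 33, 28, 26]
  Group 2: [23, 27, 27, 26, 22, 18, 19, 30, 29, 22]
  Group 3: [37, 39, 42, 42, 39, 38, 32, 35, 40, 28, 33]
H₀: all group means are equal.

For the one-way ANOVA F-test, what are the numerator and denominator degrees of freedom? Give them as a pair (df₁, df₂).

k = 3 groups, N = 30 total
df = (k−1, N−k) = (3−1, 30−3) = (2, 27)

degrees of freedom = [2, 27]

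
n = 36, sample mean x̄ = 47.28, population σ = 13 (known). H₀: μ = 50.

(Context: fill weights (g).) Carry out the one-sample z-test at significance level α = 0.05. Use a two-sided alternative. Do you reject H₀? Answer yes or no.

SE = σ/√n = 13/√36 = 2.1667
z = (x̄−μ₀)/SE = (47.28−50)/2.1667 = -1.2554
p-value (two-sided) = 0.20934
At α=0.05: p ≥ α → fail to reject H₀

reject H₀: no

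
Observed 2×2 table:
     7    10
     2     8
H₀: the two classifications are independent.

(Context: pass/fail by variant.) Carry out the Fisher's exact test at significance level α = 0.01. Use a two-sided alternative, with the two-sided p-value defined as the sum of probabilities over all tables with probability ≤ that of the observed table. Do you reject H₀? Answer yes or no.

Margins: r₁=17, r₂=10, c₁=9, c₂=18, n=27
p_obs = C(17,7)·C(10,2)/C(27,9); sum pmf over tables with pmf ≤ p_obs
p-value (two-sided) = 0.40587
At α=0.01: p ≥ α → fail to reject H₀

reject H₀: no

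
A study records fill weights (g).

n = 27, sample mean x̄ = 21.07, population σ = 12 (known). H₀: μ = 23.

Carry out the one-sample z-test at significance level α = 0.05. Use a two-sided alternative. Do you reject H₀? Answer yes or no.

SE = σ/√n = 12/√27 = 2.3094
z = (x̄−μ₀)/SE = (21.07−23)/2.3094 = -0.8357
p-value (two-sided) = 0.40332
At α=0.05: p ≥ α → fail to reject H₀

reject H₀: no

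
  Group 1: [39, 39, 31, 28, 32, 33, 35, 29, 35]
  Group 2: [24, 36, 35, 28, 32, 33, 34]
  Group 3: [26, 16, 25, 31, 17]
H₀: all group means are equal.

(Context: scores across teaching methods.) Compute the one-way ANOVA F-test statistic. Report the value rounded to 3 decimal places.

Group means [33.44, 31.71, 23.00], grand mean 30.381
SSB = Σnᵢ(x̄ᵢ−x̄)² = 369.302; SSW = ΣΣ(x−x̄ᵢ)² = 395.651
MSB = 369.302/2 = 184.6508; MSW = 395.651/18 = 21.9806
F = MSB/MSW = 8.4006
df = (2, 18)

test statistic = 8.401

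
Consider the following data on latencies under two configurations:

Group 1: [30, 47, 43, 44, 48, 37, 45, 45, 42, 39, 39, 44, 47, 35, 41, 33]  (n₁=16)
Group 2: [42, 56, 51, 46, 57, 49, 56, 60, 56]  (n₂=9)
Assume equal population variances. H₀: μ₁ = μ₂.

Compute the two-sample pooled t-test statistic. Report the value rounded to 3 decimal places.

x̄₁=41.188, s₁=5.294, n₁=16
x̄₂=52.556, s₂=5.918, n₂=9
s_p² = [15·5.294² + 8·5.918²]/23 = 30.4635
SE = √(s_p²·(1/16+1/9)) = 2.2997
t = (41.188−52.556)/2.2997 = -4.9432
df = 23

test statistic = -4.943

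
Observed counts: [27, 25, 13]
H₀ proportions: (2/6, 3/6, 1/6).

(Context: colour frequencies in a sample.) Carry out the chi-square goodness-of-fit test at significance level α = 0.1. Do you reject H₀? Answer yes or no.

n = 65; E_i = n·p_i = [21.67, 32.50, 10.83]
χ² = (27−21.67)²/21.67 + (25−32.50)²/32.50 + (13−10.83)²/10.83 = 3.4769
df = 2
p-value (upper-tail) = 0.17579
At α=0.1: p ≥ α → fail to reject H₀

reject H₀: no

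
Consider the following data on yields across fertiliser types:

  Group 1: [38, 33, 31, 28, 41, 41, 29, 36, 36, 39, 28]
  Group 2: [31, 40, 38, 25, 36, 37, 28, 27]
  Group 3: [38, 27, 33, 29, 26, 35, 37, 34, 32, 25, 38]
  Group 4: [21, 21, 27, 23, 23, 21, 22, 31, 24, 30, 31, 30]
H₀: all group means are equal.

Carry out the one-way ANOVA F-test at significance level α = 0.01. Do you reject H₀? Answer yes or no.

reject H₀: yes

Group means [34.55, 32.75, 32.18, 25.33], grand mean 30.952
SSB = Σnᵢ(x̄ᵢ−x̄)² = 563.374; SSW = ΣΣ(x−x̄ᵢ)² = 898.530
MSB = 563.374/3 = 187.7915; MSW = 898.530/38 = 23.6455
F = MSB/MSW = 7.9419
df = (3, 38)
p-value (upper-tail) = 0.00031
At α=0.01: p < α → reject H₀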